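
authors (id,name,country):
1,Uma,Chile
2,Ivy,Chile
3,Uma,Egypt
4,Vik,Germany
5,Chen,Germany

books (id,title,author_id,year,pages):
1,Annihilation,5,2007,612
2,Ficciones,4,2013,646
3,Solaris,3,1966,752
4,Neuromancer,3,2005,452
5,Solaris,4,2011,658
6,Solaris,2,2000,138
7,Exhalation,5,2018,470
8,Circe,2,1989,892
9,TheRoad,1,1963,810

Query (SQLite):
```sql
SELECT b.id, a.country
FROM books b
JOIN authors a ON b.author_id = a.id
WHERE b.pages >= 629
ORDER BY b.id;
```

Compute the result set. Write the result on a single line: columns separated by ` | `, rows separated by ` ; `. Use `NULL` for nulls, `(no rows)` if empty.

Each books row matches the authors row where author_id = authors.id.
Then keep rows with b.pages >= 629.

2 | Germany ; 3 | Egypt ; 5 | Germany ; 8 | Chile ; 9 | Chile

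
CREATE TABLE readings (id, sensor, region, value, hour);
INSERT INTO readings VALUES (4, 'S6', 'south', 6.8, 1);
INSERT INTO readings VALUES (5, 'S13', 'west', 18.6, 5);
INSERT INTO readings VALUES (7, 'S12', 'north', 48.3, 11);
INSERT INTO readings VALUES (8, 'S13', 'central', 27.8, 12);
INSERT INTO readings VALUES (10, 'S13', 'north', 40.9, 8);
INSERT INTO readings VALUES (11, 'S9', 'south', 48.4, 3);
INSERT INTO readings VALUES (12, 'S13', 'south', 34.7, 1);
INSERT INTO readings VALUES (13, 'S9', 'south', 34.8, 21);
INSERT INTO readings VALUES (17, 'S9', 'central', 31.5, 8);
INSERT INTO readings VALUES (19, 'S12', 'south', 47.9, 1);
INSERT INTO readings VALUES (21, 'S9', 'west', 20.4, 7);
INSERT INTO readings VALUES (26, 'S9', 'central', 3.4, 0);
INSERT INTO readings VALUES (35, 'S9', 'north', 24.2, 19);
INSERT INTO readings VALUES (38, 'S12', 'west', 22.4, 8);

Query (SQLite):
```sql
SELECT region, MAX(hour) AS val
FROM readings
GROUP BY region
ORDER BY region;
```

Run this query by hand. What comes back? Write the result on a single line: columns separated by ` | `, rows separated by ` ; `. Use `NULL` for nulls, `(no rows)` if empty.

Partition readings by region; compute MAX(hour) within each group.
  central: ids {8, 17, 26} → MAX(hour)=12
  north: ids {7, 10, 35} → MAX(hour)=19
  south: ids {4, 11, 12, 13, 19} → MAX(hour)=21
  west: ids {5, 21, 38} → MAX(hour)=8

central | 12 ; north | 19 ; south | 21 ; west | 8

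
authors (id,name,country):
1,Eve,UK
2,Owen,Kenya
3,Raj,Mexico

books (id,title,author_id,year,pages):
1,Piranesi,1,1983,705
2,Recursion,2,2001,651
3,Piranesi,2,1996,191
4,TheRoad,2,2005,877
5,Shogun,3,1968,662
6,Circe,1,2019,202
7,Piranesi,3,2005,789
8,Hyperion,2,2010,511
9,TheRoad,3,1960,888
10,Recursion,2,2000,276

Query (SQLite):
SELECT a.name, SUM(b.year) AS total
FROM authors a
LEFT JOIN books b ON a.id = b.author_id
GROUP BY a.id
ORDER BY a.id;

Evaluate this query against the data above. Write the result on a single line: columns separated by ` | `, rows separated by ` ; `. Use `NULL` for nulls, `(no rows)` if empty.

Eve | 4002 ; Owen | 10012 ; Raj | 5933

LEFT JOIN keeps every authors row; unmatched ones get NULL for books columns.
Group by authors.id and compute SUM(b.year). SUM over an all-NULL group is NULL.
  1: ids {1, 6} → SUM(b.year)=4002
  2: ids {2, 3, 4, 8, 10} → SUM(b.year)=10012
  3: ids {5, 7, 9} → SUM(b.year)=5933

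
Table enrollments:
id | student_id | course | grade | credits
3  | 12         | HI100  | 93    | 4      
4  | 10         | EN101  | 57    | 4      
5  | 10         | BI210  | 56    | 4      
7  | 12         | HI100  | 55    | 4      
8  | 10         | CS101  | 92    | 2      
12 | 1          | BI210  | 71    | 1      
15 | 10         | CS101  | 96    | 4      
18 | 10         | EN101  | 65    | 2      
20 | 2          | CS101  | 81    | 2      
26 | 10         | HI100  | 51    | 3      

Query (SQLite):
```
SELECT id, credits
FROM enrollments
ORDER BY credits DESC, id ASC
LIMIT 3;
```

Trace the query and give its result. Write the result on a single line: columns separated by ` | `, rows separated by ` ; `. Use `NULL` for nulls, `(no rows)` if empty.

Sort by credits desc, tiebreak id asc: (4, id=3), (4, id=4), (4, id=5), (4, id=7), (4, id=15), (3, id=26) …. Take first 3.

3 | 4 ; 4 | 4 ; 5 | 4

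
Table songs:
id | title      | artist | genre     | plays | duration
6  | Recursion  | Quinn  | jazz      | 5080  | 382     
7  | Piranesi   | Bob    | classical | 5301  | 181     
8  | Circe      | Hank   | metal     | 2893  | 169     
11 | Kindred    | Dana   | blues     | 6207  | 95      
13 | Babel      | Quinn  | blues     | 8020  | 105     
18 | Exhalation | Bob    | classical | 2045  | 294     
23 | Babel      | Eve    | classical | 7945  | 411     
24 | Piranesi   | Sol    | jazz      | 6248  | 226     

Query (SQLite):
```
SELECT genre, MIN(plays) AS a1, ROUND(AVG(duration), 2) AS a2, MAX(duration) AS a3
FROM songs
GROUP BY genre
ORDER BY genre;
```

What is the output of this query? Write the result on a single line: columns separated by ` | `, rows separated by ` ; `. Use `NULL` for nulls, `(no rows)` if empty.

blues | 6207 | 100 | 105 ; classical | 2045 | 295.33 | 411 ; jazz | 5080 | 304 | 382 ; metal | 2893 | 169 | 169

Group songs by genre.
Per group compute: MIN(plays), ROUND(AVG(duration), 2), MAX(duration).
  blues: ids {11, 13} → MIN(plays)=6207, ROUND(AVG(duration), 2)=100, MAX(duration)=105
  classical: ids {7, 18, 23} → MIN(plays)=2045, ROUND(AVG(duration), 2)=295.33, MAX(duration)=411
  jazz: ids {6, 24} → MIN(plays)=5080, ROUND(AVG(duration), 2)=304, MAX(duration)=382
  metal: ids {8} → MIN(plays)=2893, ROUND(AVG(duration), 2)=169, MAX(duration)=169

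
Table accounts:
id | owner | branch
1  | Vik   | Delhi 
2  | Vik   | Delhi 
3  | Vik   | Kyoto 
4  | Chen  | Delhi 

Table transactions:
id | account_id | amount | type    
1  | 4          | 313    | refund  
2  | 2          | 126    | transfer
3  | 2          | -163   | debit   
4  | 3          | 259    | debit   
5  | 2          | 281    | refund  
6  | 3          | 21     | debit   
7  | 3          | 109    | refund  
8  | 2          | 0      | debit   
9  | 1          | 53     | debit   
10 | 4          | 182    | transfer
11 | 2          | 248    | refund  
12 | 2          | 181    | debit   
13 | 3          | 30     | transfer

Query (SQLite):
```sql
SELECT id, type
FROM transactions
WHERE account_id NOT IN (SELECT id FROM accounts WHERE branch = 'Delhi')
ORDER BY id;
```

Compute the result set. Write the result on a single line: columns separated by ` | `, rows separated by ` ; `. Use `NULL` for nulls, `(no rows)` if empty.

4 | debit ; 6 | debit ; 7 | refund ; 13 | transfer

Inner query: accounts.id where branch = 'Delhi'.
Outer: keep transactions rows whose account_id is not in that set.
Inner query → {1, 2, 4}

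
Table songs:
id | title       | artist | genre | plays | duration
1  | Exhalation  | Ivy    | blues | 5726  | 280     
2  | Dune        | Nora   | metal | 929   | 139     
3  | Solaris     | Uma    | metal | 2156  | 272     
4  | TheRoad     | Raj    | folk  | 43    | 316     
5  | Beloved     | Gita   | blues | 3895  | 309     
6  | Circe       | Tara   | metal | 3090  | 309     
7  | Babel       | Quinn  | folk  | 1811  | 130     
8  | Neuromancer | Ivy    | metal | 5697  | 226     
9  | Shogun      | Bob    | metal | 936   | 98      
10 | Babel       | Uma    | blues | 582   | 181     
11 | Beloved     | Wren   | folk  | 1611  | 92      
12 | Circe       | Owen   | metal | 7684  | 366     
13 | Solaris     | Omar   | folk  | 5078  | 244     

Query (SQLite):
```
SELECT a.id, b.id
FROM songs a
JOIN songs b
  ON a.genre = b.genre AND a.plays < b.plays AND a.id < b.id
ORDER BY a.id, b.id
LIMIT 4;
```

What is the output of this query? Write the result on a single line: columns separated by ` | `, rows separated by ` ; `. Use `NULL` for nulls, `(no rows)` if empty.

Pairs (a,b) with same genre, a.plays < b.plays, a.id < b.id.
genre groups: blues:{1,5,10} folk:{4,7,11,13} metal:{2,3,6,8,9,12}
Ordered by (a.id, b.id); first 4.

2 | 3 ; 2 | 6 ; 2 | 8 ; 2 | 9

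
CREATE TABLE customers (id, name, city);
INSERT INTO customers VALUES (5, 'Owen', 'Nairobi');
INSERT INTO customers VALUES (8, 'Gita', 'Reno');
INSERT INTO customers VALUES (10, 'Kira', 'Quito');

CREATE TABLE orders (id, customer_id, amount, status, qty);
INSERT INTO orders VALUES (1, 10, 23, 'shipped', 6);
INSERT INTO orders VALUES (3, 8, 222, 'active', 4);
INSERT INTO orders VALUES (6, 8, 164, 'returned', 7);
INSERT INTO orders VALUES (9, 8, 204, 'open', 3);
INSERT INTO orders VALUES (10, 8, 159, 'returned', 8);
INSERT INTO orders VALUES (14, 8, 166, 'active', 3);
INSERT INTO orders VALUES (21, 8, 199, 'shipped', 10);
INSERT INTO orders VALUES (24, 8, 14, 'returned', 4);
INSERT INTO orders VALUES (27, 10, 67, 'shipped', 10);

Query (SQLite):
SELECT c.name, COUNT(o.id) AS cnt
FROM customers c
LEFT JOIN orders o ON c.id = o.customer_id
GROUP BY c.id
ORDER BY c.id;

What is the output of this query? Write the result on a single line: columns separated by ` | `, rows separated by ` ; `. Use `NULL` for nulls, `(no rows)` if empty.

Owen | 0 ; Gita | 7 ; Kira | 2

LEFT JOIN keeps every customers row; unmatched ones get NULL for orders columns.
Group by customers.id and compute COUNT(o.id). COUNT(col) of an all-NULL group is 0.
  5: ids {—} → COUNT(o.id)=0
  8: ids {3, 6, 9, 10, 14, 21, 24} → COUNT(o.id)=7
  10: ids {1, 27} → COUNT(o.id)=2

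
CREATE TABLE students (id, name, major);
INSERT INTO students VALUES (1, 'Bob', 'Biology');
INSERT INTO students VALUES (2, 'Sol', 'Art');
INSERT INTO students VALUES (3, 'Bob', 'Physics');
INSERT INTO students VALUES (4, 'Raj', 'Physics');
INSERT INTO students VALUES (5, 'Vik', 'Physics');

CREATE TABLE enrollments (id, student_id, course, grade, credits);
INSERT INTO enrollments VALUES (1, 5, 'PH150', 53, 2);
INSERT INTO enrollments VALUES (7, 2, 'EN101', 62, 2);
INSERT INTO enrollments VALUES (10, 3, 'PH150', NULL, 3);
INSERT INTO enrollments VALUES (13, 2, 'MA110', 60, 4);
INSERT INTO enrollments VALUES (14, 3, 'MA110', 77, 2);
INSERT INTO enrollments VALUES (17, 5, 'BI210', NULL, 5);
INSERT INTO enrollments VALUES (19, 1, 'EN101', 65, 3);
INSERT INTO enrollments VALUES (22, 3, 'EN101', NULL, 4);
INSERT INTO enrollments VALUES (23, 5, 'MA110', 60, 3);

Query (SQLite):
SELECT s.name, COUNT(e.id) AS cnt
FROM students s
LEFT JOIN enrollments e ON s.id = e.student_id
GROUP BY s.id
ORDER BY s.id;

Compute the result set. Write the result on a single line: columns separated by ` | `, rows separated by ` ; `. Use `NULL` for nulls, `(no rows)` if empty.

Bob | 1 ; Sol | 2 ; Bob | 3 ; Raj | 0 ; Vik | 3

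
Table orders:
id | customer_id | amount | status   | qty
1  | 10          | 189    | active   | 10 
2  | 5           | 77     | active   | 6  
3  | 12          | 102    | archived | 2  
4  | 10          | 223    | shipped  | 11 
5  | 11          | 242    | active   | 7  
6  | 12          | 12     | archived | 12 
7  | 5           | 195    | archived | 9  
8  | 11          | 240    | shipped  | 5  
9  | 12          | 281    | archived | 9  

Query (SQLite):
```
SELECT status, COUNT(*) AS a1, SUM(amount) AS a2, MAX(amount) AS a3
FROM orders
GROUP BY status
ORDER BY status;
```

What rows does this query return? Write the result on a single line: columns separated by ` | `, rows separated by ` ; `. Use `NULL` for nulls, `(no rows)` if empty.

active | 3 | 508 | 242 ; archived | 4 | 590 | 281 ; shipped | 2 | 463 | 240

Group orders by status.
Per group compute: COUNT(*), SUM(amount), MAX(amount).
  active: ids {1, 2, 5} → COUNT(*)=3, SUM(amount)=508, MAX(amount)=242
  archived: ids {3, 6, 7, 9} → COUNT(*)=4, SUM(amount)=590, MAX(amount)=281
  shipped: ids {4, 8} → COUNT(*)=2, SUM(amount)=463, MAX(amount)=240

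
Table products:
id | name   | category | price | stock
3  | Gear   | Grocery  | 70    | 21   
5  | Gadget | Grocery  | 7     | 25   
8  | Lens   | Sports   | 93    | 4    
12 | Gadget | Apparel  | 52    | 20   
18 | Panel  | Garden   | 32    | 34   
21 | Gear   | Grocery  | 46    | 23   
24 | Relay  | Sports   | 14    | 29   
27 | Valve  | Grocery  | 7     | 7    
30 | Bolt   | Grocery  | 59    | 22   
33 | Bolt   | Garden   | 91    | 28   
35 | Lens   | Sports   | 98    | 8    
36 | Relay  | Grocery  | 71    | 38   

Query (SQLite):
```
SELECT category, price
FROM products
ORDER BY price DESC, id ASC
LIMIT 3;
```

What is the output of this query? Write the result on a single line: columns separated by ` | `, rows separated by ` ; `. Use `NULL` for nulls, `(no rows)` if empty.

Sort by price desc, tiebreak id asc: (98, id=35), (93, id=8), (91, id=33), (71, id=36), (70, id=3), (59, id=30) …. Take first 3.

Sports | 98 ; Sports | 93 ; Garden | 91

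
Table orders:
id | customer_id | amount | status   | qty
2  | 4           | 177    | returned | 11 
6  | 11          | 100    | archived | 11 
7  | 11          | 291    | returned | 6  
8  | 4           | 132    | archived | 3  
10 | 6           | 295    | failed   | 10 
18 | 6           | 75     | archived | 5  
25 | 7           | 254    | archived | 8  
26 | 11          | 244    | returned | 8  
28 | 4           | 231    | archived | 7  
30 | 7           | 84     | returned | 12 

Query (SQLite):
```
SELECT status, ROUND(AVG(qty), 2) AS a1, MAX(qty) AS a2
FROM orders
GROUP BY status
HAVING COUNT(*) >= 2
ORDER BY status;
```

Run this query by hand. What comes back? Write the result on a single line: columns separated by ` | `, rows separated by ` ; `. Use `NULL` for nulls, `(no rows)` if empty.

archived | 6.8 | 11 ; returned | 9.25 | 12

Group orders by status.
Per group compute: ROUND(AVG(qty), 2), MAX(qty).
HAVING: drop groups with fewer than 2 rows.
  archived: ids {6, 8, 18, 25, 28} → ROUND(AVG(qty), 2)=6.8, MAX(qty)=11
  failed: ids {10} → ROUND(AVG(qty), 2)=10, MAX(qty)=10
  returned: ids {2, 7, 26, 30} → ROUND(AVG(qty), 2)=9.25, MAX(qty)=12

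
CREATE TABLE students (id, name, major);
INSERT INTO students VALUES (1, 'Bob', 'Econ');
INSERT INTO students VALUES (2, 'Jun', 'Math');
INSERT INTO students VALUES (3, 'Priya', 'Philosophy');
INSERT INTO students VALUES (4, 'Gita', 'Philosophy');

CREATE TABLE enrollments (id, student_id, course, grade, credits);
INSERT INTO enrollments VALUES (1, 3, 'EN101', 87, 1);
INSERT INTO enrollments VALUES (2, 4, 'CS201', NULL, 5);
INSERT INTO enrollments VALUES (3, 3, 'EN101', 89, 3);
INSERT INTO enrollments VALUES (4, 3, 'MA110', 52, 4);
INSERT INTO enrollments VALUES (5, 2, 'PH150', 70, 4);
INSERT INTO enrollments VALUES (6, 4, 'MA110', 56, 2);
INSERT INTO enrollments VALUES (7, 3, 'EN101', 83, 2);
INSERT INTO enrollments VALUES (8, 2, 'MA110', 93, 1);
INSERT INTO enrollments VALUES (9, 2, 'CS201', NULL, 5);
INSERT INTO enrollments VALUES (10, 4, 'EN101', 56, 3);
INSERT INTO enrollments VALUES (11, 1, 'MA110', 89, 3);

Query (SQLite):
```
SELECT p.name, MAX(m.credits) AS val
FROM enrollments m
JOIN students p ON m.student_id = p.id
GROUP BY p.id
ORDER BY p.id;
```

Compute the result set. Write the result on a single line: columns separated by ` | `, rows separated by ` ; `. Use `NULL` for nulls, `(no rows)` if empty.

Join each enrollments row to its students via student_id.
Group joined rows by students.id; compute MAX(m.credits) per group.
  1: ids {11} → MAX(m.credits)=3
  2: ids {5, 8, 9} → MAX(m.credits)=5
  3: ids {1, 3, 4, 7} → MAX(m.credits)=4
  4: ids {2, 6, 10} → MAX(m.credits)=5

Bob | 3 ; Jun | 5 ; Priya | 4 ; Gita | 5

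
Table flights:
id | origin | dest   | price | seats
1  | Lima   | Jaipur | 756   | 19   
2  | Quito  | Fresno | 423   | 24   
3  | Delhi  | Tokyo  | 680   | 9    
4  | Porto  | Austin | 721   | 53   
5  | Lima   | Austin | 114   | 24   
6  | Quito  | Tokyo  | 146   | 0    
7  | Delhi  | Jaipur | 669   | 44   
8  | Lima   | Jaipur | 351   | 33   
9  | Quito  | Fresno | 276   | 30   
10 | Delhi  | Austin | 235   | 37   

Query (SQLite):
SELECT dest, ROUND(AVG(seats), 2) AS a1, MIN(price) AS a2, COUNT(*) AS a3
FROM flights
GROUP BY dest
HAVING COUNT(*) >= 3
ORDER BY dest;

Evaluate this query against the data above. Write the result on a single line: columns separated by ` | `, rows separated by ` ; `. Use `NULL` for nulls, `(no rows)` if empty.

Austin | 38 | 114 | 3 ; Jaipur | 32 | 351 | 3

Group flights by dest.
Per group compute: ROUND(AVG(seats), 2), MIN(price), COUNT(*).
HAVING: drop groups with fewer than 3 rows.
  Austin: ids {4, 5, 10} → ROUND(AVG(seats), 2)=38, MIN(price)=114, COUNT(*)=3
  Fresno: ids {2, 9} → ROUND(AVG(seats), 2)=27, MIN(price)=276, COUNT(*)=2
  Jaipur: ids {1, 7, 8} → ROUND(AVG(seats), 2)=32, MIN(price)=351, COUNT(*)=3
  Tokyo: ids {3, 6} → ROUND(AVG(seats), 2)=4.5, MIN(price)=146, COUNT(*)=2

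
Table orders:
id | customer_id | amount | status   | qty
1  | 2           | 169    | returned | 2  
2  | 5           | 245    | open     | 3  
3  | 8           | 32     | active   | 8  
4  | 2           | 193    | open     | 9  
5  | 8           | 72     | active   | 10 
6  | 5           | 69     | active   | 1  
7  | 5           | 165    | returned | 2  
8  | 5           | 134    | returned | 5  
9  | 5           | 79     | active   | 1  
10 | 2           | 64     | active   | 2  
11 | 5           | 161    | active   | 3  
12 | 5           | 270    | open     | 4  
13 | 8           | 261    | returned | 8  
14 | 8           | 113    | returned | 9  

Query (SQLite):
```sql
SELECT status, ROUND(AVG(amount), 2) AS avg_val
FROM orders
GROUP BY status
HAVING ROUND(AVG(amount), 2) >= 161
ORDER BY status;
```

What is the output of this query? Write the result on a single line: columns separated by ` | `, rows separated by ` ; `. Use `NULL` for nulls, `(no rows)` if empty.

open | 236 ; returned | 168.4

Partition orders by status; compute ROUND(AVG(amount), 2) within each group.
HAVING: keep groups where ROUND(AVG(amount), 2) >= 161.
  active: ids {3, 5, 6, 9, 10, 11} → ROUND(AVG(amount), 2)=79.5
  open: ids {2, 4, 12} → ROUND(AVG(amount), 2)=236
  returned: ids {1, 7, 8, 13, 14} → ROUND(AVG(amount), 2)=168.4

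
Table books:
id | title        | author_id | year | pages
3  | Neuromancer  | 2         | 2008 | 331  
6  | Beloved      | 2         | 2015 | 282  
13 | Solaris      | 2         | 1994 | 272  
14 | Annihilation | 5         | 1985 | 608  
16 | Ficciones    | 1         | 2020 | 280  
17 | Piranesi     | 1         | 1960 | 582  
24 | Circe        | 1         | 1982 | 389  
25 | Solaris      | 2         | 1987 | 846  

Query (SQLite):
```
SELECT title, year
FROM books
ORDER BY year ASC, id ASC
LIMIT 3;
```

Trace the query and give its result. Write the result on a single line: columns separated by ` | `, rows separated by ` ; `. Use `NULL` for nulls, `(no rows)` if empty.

Sort by year asc, tiebreak id asc: (1960, id=17), (1982, id=24), (1985, id=14), (1987, id=25), (1994, id=13), (2008, id=3) …. Take first 3.

Piranesi | 1960 ; Circe | 1982 ; Annihilation | 1985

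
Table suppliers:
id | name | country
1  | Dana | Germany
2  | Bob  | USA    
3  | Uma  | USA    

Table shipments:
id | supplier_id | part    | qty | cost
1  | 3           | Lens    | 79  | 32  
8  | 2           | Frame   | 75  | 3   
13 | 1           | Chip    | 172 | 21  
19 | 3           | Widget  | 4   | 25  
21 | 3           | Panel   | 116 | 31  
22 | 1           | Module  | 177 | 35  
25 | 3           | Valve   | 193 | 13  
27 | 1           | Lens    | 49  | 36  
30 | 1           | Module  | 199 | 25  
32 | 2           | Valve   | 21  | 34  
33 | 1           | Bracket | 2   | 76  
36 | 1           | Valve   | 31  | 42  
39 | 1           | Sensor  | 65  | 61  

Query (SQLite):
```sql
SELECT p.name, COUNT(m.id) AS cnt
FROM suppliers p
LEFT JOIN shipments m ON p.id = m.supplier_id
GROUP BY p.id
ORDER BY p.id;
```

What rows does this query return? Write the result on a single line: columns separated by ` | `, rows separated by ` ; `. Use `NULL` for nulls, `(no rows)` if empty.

Dana | 7 ; Bob | 2 ; Uma | 4

LEFT JOIN keeps every suppliers row; unmatched ones get NULL for shipments columns.
Group by suppliers.id and compute COUNT(m.id). COUNT(col) of an all-NULL group is 0.
  1: ids {13, 22, 27, 30, 33, 36, 39} → COUNT(m.id)=7
  2: ids {8, 32} → COUNT(m.id)=2
  3: ids {1, 19, 21, 25} → COUNT(m.id)=4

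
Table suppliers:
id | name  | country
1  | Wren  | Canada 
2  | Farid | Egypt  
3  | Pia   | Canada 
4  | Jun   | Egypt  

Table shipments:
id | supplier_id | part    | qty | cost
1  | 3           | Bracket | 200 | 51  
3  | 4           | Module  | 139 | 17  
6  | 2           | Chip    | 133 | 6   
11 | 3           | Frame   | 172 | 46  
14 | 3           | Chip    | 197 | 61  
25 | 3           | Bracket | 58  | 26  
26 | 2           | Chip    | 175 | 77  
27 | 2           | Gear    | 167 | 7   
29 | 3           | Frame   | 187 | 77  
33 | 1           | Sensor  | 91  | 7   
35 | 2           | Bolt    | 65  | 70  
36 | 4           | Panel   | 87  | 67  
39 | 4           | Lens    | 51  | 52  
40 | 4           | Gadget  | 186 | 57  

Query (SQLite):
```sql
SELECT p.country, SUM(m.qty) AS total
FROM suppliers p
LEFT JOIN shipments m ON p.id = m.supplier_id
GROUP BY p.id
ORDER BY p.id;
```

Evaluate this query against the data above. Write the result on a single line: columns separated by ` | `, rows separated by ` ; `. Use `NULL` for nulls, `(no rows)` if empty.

LEFT JOIN keeps every suppliers row; unmatched ones get NULL for shipments columns.
Group by suppliers.id and compute SUM(m.qty). SUM over an all-NULL group is NULL.
  1: ids {33} → SUM(m.qty)=91
  2: ids {6, 26, 27, 35} → SUM(m.qty)=540
  3: ids {1, 11, 14, 25, 29} → SUM(m.qty)=814
  4: ids {3, 36, 39, 40} → SUM(m.qty)=463

Canada | 91 ; Egypt | 540 ; Canada | 814 ; Egypt | 463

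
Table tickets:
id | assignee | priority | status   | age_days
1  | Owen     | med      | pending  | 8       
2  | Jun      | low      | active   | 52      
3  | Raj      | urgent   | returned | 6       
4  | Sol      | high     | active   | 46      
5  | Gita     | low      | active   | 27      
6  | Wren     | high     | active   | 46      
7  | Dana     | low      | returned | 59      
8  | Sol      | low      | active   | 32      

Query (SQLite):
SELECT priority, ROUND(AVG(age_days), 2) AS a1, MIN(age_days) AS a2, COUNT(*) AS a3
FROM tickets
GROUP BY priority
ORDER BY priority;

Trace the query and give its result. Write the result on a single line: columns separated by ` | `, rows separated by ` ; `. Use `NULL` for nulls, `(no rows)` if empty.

Group tickets by priority.
Per group compute: ROUND(AVG(age_days), 2), MIN(age_days), COUNT(*).
  high: ids {4, 6} → ROUND(AVG(age_days), 2)=46, MIN(age_days)=46, COUNT(*)=2
  low: ids {2, 5, 7, 8} → ROUND(AVG(age_days), 2)=42.5, MIN(age_days)=27, COUNT(*)=4
  med: ids {1} → ROUND(AVG(age_days), 2)=8, MIN(age_days)=8, COUNT(*)=1
  urgent: ids {3} → ROUND(AVG(age_days), 2)=6, MIN(age_days)=6, COUNT(*)=1

high | 46 | 46 | 2 ; low | 42.5 | 27 | 4 ; med | 8 | 8 | 1 ; urgent | 6 | 6 | 1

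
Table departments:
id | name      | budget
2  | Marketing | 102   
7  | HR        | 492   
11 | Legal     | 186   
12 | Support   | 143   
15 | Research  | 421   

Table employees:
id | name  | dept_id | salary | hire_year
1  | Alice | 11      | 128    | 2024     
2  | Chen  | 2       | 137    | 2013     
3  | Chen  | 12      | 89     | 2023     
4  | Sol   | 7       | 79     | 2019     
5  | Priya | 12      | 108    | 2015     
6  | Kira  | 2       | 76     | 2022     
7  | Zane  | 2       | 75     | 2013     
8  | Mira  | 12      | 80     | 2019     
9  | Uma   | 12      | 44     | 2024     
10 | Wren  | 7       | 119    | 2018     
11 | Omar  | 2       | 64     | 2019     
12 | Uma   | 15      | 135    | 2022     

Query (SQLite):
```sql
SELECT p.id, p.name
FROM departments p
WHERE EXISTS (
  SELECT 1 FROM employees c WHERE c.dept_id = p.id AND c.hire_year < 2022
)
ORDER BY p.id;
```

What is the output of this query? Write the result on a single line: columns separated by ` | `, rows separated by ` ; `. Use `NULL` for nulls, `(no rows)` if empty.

2 | Marketing ; 7 | HR ; 12 | Support

For each departments row, check whether any employees with matching dept_id has hire_year < 2022.
Keep rows where that is true.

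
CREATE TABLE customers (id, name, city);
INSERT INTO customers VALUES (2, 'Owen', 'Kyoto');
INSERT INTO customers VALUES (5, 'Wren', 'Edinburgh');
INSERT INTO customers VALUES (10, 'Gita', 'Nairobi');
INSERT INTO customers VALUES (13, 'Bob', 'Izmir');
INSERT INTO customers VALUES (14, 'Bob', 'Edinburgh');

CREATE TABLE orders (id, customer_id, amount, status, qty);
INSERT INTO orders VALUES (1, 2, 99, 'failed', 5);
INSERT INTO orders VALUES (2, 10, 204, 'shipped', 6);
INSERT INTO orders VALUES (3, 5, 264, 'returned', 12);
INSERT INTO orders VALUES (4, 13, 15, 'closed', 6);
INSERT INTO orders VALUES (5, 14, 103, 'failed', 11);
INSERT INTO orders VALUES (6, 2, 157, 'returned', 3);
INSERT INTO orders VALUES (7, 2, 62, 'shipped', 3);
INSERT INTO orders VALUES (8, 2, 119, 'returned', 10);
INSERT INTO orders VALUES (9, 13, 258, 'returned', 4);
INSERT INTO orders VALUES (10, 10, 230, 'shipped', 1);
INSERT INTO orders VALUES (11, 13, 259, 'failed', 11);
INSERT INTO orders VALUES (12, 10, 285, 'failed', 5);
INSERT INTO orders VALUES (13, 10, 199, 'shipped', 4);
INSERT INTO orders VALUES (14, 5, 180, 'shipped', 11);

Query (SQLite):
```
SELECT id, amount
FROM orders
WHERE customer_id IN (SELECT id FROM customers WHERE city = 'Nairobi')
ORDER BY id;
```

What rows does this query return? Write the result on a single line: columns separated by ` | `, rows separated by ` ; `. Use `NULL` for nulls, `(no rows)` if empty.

Inner query: customers.id where city = 'Nairobi'.
Outer: keep orders rows whose customer_id is in that set.
Inner query → {10}

2 | 204 ; 10 | 230 ; 12 | 285 ; 13 | 199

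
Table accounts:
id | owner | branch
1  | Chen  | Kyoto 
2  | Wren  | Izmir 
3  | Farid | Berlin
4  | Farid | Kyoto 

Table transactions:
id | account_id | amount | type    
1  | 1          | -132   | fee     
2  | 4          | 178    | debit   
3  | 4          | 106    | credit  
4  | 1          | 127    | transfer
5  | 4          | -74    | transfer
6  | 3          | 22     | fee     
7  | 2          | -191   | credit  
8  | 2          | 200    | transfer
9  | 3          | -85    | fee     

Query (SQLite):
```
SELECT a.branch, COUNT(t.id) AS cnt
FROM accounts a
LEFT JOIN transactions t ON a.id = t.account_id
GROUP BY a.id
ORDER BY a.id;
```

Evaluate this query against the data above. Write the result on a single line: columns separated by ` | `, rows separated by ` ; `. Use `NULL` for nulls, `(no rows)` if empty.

Kyoto | 2 ; Izmir | 2 ; Berlin | 2 ; Kyoto | 3

LEFT JOIN keeps every accounts row; unmatched ones get NULL for transactions columns.
Group by accounts.id and compute COUNT(t.id). COUNT(col) of an all-NULL group is 0.
  1: ids {1, 4} → COUNT(t.id)=2
  2: ids {7, 8} → COUNT(t.id)=2
  3: ids {6, 9} → COUNT(t.id)=2
  4: ids {2, 3, 5} → COUNT(t.id)=3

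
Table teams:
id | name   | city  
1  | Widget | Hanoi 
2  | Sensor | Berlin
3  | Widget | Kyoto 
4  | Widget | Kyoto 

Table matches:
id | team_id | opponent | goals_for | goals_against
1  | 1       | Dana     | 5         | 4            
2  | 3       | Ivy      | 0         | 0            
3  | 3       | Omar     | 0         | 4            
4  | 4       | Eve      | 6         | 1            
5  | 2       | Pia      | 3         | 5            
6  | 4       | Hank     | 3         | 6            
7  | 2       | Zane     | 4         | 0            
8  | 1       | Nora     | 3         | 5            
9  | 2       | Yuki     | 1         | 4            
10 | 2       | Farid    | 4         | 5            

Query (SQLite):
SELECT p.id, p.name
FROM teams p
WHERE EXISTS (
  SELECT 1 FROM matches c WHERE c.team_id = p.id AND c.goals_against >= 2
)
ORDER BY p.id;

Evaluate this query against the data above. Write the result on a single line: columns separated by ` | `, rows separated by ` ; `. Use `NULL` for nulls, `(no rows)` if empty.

For each teams row, check whether any matches with matching team_id has goals_against >= 2.
Keep rows where that is true.

1 | Widget ; 2 | Sensor ; 3 | Widget ; 4 | Widget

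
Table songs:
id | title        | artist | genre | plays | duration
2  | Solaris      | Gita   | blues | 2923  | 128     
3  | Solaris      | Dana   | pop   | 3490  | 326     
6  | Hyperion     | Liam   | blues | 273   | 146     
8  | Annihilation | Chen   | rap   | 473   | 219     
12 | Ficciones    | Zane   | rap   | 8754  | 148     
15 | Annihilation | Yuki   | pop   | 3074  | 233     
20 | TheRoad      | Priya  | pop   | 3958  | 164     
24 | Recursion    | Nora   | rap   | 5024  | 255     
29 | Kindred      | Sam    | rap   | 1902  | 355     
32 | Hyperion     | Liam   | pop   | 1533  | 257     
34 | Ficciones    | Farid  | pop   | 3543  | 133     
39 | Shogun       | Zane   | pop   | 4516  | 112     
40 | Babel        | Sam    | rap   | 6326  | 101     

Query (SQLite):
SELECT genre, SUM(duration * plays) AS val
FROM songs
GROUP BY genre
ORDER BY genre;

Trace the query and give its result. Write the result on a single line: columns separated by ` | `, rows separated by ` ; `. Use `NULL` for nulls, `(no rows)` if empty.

blues | 414002 ; pop | 3874086 ; rap | 3994435

For each row compute duration * plays.
Group by genre; take SUM of the expression per group.
  blues: ids {2, 6} → SUM(duration * plays)=414002
  pop: ids {3, 15, 20, 32, 34, 39} → SUM(duration * plays)=3874086
  rap: ids {8, 12, 24, 29, 40} → SUM(duration * plays)=3994435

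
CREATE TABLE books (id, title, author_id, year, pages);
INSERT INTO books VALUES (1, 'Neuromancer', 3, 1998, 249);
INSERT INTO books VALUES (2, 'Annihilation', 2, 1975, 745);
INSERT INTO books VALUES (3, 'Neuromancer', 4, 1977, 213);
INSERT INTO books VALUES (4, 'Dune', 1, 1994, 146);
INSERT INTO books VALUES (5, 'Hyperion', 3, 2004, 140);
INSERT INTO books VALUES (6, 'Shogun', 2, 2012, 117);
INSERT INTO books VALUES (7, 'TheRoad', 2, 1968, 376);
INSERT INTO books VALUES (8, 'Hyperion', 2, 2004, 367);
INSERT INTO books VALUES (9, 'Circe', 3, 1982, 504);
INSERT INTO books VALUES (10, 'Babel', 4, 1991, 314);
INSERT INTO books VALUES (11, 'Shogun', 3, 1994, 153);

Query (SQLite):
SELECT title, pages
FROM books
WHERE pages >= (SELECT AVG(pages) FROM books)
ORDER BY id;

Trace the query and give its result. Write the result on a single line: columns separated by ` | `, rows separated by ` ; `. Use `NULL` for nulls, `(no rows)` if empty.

Annihilation | 745 ; TheRoad | 376 ; Hyperion | 367 ; Circe | 504 ; Babel | 314

Scalar subquery: AVG(pages) over all books rows = 302.181818 (≈; comparison uses full precision).
Keep rows where pages >= that value.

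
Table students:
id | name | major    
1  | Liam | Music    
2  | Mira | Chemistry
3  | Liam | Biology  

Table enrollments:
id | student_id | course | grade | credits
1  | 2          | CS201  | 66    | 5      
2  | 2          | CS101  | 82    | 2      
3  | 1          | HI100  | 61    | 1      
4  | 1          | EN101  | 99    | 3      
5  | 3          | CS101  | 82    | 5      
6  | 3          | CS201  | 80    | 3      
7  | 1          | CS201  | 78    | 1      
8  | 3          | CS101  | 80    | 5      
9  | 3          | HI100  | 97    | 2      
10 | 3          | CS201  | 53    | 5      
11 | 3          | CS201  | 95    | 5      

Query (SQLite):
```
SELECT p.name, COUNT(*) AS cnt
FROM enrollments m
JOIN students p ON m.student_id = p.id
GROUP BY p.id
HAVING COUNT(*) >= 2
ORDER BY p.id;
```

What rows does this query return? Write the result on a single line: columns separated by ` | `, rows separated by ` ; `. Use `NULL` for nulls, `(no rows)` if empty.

Join each enrollments row to its students via student_id.
Group joined rows by students.id; compute COUNT(*) per group.
HAVING: keep groups with count ≥ 2.
  1: ids {3, 4, 7} → COUNT(*)=3
  2: ids {1, 2} → COUNT(*)=2
  3: ids {5, 6, 8, 9, 10, 11} → COUNT(*)=6

Liam | 3 ; Mira | 2 ; Liam | 6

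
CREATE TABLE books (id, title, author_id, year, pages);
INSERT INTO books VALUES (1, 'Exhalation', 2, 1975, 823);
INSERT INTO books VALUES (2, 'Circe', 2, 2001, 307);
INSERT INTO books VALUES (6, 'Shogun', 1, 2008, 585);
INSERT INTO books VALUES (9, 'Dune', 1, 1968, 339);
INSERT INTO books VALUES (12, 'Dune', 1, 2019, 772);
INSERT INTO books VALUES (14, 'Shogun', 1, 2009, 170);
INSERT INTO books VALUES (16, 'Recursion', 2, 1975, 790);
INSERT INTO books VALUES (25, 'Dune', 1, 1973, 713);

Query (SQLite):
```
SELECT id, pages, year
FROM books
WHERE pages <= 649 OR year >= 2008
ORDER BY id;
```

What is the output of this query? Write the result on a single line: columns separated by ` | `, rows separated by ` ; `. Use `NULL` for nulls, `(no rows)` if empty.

2 | 307 | 2001 ; 6 | 585 | 2008 ; 9 | 339 | 1968 ; 12 | 772 | 2019 ; 14 | 170 | 2009

pages <= 649: ids {2, 6, 9, 14}
year >= 2008: ids {6, 12, 14}
Combine with OR.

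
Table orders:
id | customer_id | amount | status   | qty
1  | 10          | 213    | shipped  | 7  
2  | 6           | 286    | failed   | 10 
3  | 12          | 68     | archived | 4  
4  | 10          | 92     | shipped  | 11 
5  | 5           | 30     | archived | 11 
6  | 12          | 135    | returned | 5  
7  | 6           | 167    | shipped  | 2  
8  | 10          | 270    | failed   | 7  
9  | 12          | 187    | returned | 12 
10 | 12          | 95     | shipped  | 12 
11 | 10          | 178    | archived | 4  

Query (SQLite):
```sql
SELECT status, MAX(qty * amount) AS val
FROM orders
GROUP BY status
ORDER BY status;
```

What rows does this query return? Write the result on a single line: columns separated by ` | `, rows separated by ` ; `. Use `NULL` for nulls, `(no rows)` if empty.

archived | 712 ; failed | 2860 ; returned | 2244 ; shipped | 1491

For each row compute qty * amount.
Group by status; take MAX of the expression per group.
  archived: ids {3, 5, 11} → MAX(qty * amount)=712
  failed: ids {2, 8} → MAX(qty * amount)=2860
  returned: ids {6, 9} → MAX(qty * amount)=2244
  shipped: ids {1, 4, 7, 10} → MAX(qty * amount)=1491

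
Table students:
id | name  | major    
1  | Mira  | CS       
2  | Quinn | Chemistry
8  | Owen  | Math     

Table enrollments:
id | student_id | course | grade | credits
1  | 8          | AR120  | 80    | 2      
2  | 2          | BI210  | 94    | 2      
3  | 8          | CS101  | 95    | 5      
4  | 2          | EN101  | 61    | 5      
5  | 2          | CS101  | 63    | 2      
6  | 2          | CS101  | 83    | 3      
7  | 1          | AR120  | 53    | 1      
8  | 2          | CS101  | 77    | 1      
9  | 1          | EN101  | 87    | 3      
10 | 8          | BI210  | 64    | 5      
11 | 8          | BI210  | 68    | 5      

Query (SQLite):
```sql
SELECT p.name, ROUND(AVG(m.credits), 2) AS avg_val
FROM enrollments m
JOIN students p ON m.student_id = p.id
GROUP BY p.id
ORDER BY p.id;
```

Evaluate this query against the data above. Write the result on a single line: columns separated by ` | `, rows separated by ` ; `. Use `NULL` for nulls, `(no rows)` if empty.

Mira | 2 ; Quinn | 2.6 ; Owen | 4.25

Join each enrollments row to its students via student_id.
Group joined rows by students.id; compute ROUND(AVG(m.credits), 2) per group.
  1: ids {7, 9} → ROUND(AVG(m.credits), 2)=2
  2: ids {2, 4, 5, 6, 8} → ROUND(AVG(m.credits), 2)=2.6
  8: ids {1, 3, 10, 11} → ROUND(AVG(m.credits), 2)=4.25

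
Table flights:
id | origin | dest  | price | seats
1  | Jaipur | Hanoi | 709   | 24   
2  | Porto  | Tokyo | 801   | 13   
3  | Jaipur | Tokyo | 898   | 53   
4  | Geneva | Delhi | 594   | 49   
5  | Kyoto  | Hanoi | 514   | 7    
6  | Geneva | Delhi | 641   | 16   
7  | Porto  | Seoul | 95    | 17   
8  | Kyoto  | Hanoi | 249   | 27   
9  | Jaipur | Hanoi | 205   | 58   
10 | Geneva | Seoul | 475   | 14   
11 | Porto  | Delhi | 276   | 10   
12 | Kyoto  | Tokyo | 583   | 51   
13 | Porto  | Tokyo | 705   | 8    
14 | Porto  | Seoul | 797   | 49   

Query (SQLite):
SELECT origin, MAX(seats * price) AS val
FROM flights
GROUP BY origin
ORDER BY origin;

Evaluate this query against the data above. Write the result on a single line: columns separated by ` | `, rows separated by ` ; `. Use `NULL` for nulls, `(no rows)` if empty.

Geneva | 29106 ; Jaipur | 47594 ; Kyoto | 29733 ; Porto | 39053

For each row compute seats * price.
Group by origin; take MAX of the expression per group.
  Geneva: ids {4, 6, 10} → MAX(seats * price)=29106
  Jaipur: ids {1, 3, 9} → MAX(seats * price)=47594
  Kyoto: ids {5, 8, 12} → MAX(seats * price)=29733
  Porto: ids {2, 7, 11, 13, 14} → MAX(seats * price)=39053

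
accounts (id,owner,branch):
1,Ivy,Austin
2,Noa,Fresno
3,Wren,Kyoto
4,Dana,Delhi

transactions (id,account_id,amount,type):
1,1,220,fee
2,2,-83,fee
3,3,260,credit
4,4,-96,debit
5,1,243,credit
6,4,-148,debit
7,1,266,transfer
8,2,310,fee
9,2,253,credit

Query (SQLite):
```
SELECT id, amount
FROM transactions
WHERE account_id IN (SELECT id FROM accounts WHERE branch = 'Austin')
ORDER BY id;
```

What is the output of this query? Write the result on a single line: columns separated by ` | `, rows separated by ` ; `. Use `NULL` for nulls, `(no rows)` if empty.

1 | 220 ; 5 | 243 ; 7 | 266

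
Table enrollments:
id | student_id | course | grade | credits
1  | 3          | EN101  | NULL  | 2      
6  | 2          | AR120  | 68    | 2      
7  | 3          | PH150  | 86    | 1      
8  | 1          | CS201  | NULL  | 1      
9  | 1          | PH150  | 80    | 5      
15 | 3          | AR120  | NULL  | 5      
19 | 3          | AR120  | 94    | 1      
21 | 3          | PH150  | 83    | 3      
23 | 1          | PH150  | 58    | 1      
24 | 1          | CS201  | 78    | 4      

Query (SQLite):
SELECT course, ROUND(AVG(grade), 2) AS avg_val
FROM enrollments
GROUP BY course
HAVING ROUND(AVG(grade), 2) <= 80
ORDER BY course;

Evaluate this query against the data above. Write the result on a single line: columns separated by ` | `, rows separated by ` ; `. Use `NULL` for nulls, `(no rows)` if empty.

Partition enrollments by course; compute ROUND(AVG(grade), 2) within each group.
HAVING: keep groups where ROUND(AVG(grade), 2) <= 80.
  AR120: ids {6, 15, 19} → ROUND(AVG(grade), 2)=81
  CS201: ids {8, 24} → ROUND(AVG(grade), 2)=78
  EN101: ids {1} → ROUND(AVG(grade), 2)=NULL
  PH150: ids {7, 9, 21, 23} → ROUND(AVG(grade), 2)=76.75

CS201 | 78 ; PH150 | 76.75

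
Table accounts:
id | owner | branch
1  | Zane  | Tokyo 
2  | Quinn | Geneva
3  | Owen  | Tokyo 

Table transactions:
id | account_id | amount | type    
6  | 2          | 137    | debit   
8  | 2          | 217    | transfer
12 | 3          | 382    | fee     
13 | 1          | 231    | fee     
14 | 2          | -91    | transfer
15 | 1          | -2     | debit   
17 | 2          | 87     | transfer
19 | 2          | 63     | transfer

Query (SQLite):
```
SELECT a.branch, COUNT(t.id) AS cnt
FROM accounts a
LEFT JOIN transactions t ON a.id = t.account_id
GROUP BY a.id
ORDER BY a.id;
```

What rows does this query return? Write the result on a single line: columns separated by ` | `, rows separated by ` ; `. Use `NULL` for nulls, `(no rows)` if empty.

Tokyo | 2 ; Geneva | 5 ; Tokyo | 1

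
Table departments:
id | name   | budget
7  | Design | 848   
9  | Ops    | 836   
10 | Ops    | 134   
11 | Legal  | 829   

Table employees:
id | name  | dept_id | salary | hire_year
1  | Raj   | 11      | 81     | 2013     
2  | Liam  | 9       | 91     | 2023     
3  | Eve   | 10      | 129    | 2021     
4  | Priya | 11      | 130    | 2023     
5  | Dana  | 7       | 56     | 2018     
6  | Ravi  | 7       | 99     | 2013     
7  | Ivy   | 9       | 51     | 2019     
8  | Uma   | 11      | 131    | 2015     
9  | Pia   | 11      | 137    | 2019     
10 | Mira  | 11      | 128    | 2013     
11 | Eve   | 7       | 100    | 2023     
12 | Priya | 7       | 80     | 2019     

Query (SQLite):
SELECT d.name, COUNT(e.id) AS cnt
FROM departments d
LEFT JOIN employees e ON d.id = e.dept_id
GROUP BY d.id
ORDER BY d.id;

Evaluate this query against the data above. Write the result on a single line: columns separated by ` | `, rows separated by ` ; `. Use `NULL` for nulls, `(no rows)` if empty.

Design | 4 ; Ops | 2 ; Ops | 1 ; Legal | 5

LEFT JOIN keeps every departments row; unmatched ones get NULL for employees columns.
Group by departments.id and compute COUNT(e.id). COUNT(col) of an all-NULL group is 0.
  7: ids {5, 6, 11, 12} → COUNT(e.id)=4
  9: ids {2, 7} → COUNT(e.id)=2
  10: ids {3} → COUNT(e.id)=1
  11: ids {1, 4, 8, 9, 10} → COUNT(e.id)=5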